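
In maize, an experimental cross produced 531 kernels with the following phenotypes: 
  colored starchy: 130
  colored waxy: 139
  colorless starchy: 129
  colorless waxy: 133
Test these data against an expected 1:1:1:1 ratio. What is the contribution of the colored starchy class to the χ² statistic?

Expected counts for N = 531 under a 1:1:1:1 ratio (total parts = 4):
  colored starchy: 531 × 1/4 = 132.75
  colored waxy: 531 × 1/4 = 132.75
  colorless starchy: 531 × 1/4 = 132.75
  colorless waxy: 531 × 1/4 = 132.75
Contribution of colored starchy: (130 − 132.75)² / 132.75 = 0.0570

0.057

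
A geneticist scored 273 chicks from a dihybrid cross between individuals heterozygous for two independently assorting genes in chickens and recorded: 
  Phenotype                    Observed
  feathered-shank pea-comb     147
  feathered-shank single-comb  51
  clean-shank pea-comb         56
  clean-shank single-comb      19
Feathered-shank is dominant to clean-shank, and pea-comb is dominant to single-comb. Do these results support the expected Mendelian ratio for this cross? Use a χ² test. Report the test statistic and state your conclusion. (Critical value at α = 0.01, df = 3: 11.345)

0.954; consistent

A dihybrid F₂ with independent assortment and complete dominance at both loci gives a 9:3:3:1 phenotypic ratio.
Expected counts for N = 273 under a 9:3:3:1 ratio (total parts = 16):
  feathered-shank pea-comb: 273 × 9/16 = 153.5625
  feathered-shank single-comb: 273 × 3/16 = 51.1875
  clean-shank pea-comb: 273 × 3/16 = 51.1875
  clean-shank single-comb: 273 × 1/16 = 17.0625
χ² = Σ (O − E)² / E
  feathered-shank pea-comb: (147 − 153.5625)² / 153.5625 = 0.2804
  feathered-shank single-comb: (51 − 51.1875)² / 51.1875 = 0.0007
  clean-shank pea-comb: (56 − 51.1875)² / 51.1875 = 0.4525
  clean-shank single-comb: (19 − 17.0625)² / 17.0625 = 0.2200
χ² = 0.2804 + 0.0007 + 0.4525 + 0.2200 = 0.9536 ≈ 0.954
Degrees of freedom = 4 − 1 = 3; critical value at α = 0.01 is 11.345.
Since 0.954 < 11.345, we fail to reject the null hypothesis — the data are consistent with the 9:3:3:1 ratio.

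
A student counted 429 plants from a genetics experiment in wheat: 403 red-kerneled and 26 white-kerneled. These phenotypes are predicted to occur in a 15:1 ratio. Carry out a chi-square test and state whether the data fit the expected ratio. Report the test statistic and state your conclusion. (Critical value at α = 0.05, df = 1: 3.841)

Expected counts for N = 429 under a 15:1 ratio (total parts = 16):
  red-kerneled: 429 × 15/16 = 402.1875
  white-kerneled: 429 × 1/16 = 26.8125
χ² = Σ (O − E)² / E
  red-kerneled: (403 − 402.1875)² / 402.1875 = 0.0016
  white-kerneled: (26 − 26.8125)² / 26.8125 = 0.0246
χ² = 0.0016 + 0.0246 = 0.0262 ≈ 0.026
Degrees of freedom = 2 − 1 = 1; critical value at α = 0.05 is 3.841.
Since 0.026 < 3.841, we fail to reject the null hypothesis — the data are consistent with the 15:1 ratio.

0.026; consistent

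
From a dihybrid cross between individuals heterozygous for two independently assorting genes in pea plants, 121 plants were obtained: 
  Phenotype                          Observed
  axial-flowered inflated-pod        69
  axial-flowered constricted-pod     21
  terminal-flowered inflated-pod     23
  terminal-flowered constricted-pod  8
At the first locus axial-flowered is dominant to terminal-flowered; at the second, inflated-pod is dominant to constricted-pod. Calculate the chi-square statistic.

A dihybrid F₂ with independent assortment and complete dominance at both loci gives a 9:3:3:1 phenotypic ratio.
Total ratio parts = 16. Expected numbers out of 121:
  axial-flowered inflated-pod: 121 × 9/16 = 68.0625
  axial-flowered constricted-pod: 121 × 3/16 = 22.6875
  terminal-flowered inflated-pod: 121 × 3/16 = 22.6875
  terminal-flowered constricted-pod: 121 × 1/16 = 7.5625
χ² = Σ (O − E)² / E
  axial-flowered inflated-pod: (69 − 68.0625)² / 68.0625 = 0.0129
  axial-flowered constricted-pod: (21 − 22.6875)² / 22.6875 = 0.1255
  terminal-flowered inflated-pod: (23 − 22.6875)² / 22.6875 = 0.0043
  terminal-flowered constricted-pod: (8 − 7.5625)² / 7.5625 = 0.0253
χ² = 0.0129 + 0.1255 + 0.0043 + 0.0253 = 0.168

0.168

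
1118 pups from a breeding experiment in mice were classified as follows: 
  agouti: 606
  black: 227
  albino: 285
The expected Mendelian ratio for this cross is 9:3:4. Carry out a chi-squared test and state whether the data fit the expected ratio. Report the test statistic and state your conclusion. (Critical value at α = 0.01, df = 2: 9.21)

Under the 9:3:4 hypothesis (Σ ratio = 16, N = 1118):
  agouti: 1118 × 9/16 = 628.875
  black: 1118 × 3/16 = 209.625
  albino: 1118 × 4/16 = 279.5
χ² = Σ (O − E)² / E
  agouti: (606 − 628.875)² / 628.875 = 0.8321
  black: (227 − 209.625)² / 209.625 = 1.4401
  albino: (285 − 279.5)² / 279.5 = 0.1082
χ² = 0.8321 + 1.4401 + 0.1082 = 2.3804 ≈ 2.380
Degrees of freedom = 3 − 1 = 2; critical value at α = 0.01 is 9.21.
Since 2.380 < 9.21, we fail to reject the null hypothesis — the data are consistent with the 9:3:4 ratio.

2.380; consistent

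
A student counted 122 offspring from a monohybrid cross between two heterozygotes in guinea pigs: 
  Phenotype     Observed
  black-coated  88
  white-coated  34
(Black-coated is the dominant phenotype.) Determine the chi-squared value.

0.536

For a monohybrid cross between heterozygotes with complete dominance, the expected phenotypic ratio is 3:1.
Expected counts for N = 122 under a 3:1 ratio (total parts = 4):
  black-coated: 122 × 3/4 = 91.5
  white-coated: 122 × 1/4 = 30.5
χ² = Σ (O − E)² / E
  black-coated: (88 − 91.5)² / 91.5 = 0.1339
  white-coated: (34 − 30.5)² / 30.5 = 0.4016
χ² = 0.1339 + 0.4016 = 0.5355 ≈ 0.536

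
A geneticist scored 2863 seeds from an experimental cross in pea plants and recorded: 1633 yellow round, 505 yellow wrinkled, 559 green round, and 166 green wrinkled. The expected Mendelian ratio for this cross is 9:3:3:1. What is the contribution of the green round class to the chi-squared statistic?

Under the 9:3:3:1 hypothesis (Σ ratio = 16, N = 2863):
  yellow round: 2863 × 9/16 = 1610.4375
  yellow wrinkled: 2863 × 3/16 = 536.8125
  green round: 2863 × 3/16 = 536.8125
  green wrinkled: 2863 × 1/16 = 178.9375
Contribution of green round: (559 − 536.8125)² / 536.8125 = 0.9171

0.917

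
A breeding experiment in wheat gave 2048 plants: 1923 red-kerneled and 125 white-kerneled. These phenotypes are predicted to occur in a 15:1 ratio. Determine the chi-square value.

Under the 15:1 hypothesis (Σ ratio = 16, N = 2048):
  red-kerneled: 2048 × 15/16 = 1920
  white-kerneled: 2048 × 1/16 = 128
χ² = Σ (O − E)² / E
  red-kerneled: (1923 − 1920)² / 1920 = 0.0047
  white-kerneled: (125 − 128)² / 128 = 0.0703
χ² = 0.0047 + 0.0703 = 0.075

0.075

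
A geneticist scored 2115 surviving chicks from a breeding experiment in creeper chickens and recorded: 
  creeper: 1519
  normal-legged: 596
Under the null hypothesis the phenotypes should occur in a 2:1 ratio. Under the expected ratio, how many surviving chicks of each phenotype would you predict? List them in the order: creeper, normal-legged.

1410, 705

The 2:1 ratio has 3 parts, so with N = 2115 the expected counts are:
  creeper: 2115 × 2/3 = 1410
  normal-legged: 2115 × 1/3 = 705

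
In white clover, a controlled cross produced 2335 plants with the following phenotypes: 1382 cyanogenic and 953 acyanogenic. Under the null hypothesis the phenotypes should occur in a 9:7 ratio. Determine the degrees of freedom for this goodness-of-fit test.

A goodness-of-fit test with 2 phenotype classes has df = 2 − 1 = 1.

1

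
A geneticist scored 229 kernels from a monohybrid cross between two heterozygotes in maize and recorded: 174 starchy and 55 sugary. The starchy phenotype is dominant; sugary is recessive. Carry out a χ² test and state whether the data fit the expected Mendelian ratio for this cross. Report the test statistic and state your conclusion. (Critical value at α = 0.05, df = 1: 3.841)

0.118; consistent

For a monohybrid cross between heterozygotes with complete dominance, the expected phenotypic ratio is 3:1.
Expected counts for N = 229 under a 3:1 ratio (total parts = 4):
  starchy: 229 × 3/4 = 171.75
  sugary: 229 × 1/4 = 57.25
χ² = Σ (O − E)² / E
  starchy: (174 − 171.75)² / 171.75 = 0.0295
  sugary: (55 − 57.25)² / 57.25 = 0.0884
χ² = 0.0295 + 0.0884 = 0.1179 ≈ 0.118
Degrees of freedom = 2 − 1 = 1; critical value at α = 0.05 is 3.841.
Since 0.118 < 3.841, we fail to reject the null hypothesis — the data are consistent with the 3:1 ratio.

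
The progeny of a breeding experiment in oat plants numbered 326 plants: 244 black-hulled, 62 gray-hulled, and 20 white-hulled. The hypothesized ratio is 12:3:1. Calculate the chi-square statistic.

Under the 12:3:1 hypothesis (Σ ratio = 16, N = 326):
  black-hulled: 326 × 12/16 = 244.5
  gray-hulled: 326 × 3/16 = 61.125
  white-hulled: 326 × 1/16 = 20.375
χ² = Σ (O − E)² / E
  black-hulled: (244 − 244.5)² / 244.5 = 0.0010
  gray-hulled: (62 − 61.125)² / 61.125 = 0.0125
  white-hulled: (20 − 20.375)² / 20.375 = 0.0069
χ² = 0.0010 + 0.0125 + 0.0069 = 0.0204 ≈ 0.020

0.020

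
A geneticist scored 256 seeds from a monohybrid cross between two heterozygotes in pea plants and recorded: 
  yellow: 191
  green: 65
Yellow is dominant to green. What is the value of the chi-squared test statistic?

0.021

For a monohybrid cross between heterozygotes with complete dominance, the expected phenotypic ratio is 3:1.
Expected counts for N = 256 under a 3:1 ratio (total parts = 4):
  yellow: 256 × 3/4 = 192
  green: 256 × 1/4 = 64
χ² = Σ (O − E)² / E
  yellow: (191 − 192)² / 192 = 0.0052
  green: (65 − 64)² / 64 = 0.0156
χ² = 0.0052 + 0.0156 = 0.0208 ≈ 0.021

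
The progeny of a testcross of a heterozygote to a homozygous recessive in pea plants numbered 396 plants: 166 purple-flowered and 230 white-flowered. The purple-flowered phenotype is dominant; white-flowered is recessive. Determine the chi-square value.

A testcross of a heterozygote (Aa × aa) gives a 1:1 phenotypic ratio.
Under the 1:1 hypothesis (Σ ratio = 2, N = 396):
  purple-flowered: 396 × 1/2 = 198
  white-flowered: 396 × 1/2 = 198
χ² = Σ (O − E)² / E
  purple-flowered: (166 − 198)² / 198 = 5.1717
  white-flowered: (230 − 198)² / 198 = 5.1717
χ² = 5.1717 + 5.1717 = 10.3434 ≈ 10.343

10.343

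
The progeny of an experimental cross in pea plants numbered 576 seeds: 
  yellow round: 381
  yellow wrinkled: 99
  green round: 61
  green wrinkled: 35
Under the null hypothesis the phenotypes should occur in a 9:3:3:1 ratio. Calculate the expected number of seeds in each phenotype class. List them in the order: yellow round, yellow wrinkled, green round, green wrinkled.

324, 108, 108, 36

Under the 9:3:3:1 hypothesis (Σ ratio = 16, N = 576):
  yellow round: 576 × 9/16 = 324
  yellow wrinkled: 576 × 3/16 = 108
  green round: 576 × 3/16 = 108
  green wrinkled: 576 × 1/16 = 36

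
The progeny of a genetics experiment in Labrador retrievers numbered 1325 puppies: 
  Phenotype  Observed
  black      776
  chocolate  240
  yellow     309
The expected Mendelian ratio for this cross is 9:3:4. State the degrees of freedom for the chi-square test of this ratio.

A goodness-of-fit test with 3 phenotype classes has df = 3 − 1 = 2.

2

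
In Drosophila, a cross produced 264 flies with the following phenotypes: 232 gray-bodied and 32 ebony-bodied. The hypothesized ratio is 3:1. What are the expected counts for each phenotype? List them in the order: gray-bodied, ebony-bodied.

198, 66

Under the 3:1 hypothesis (Σ ratio = 4, N = 264):
  gray-bodied: 264 × 3/4 = 198
  ebony-bodied: 264 × 1/4 = 66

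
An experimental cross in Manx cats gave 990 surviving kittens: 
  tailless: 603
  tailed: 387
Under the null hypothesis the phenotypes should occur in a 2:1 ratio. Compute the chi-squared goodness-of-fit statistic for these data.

14.768

Under the 2:1 hypothesis (Σ ratio = 3, N = 990):
  tailless: 990 × 2/3 = 660
  tailed: 990 × 1/3 = 330
χ² = Σ (O − E)² / E
  tailless: (603 − 660)² / 660 = 4.9227
  tailed: (387 − 330)² / 330 = 9.8455
χ² = 4.9227 + 9.8455 = 14.7682 ≈ 14.768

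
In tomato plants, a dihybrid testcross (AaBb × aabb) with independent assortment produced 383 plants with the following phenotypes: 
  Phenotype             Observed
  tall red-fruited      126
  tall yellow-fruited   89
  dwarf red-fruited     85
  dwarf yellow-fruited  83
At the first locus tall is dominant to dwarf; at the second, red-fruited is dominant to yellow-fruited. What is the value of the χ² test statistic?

12.937

A dihybrid testcross with independent assortment gives a 1:1:1:1 ratio.
Total ratio parts = 4. Expected numbers out of 383:
  tall red-fruited: 383 × 1/4 = 95.75
  tall yellow-fruited: 383 × 1/4 = 95.75
  dwarf red-fruited: 383 × 1/4 = 95.75
  dwarf yellow-fruited: 383 × 1/4 = 95.75
χ² = Σ (O − E)² / E
  tall red-fruited: (126 − 95.75)² / 95.75 = 9.5568
  tall yellow-fruited: (89 − 95.75)² / 95.75 = 0.4758
  dwarf red-fruited: (85 − 95.75)² / 95.75 = 1.2069
  dwarf yellow-fruited: (83 − 95.75)² / 95.75 = 1.6978
χ² = 9.5568 + 0.4758 + 1.2069 + 1.6978 = 12.9373 ≈ 12.937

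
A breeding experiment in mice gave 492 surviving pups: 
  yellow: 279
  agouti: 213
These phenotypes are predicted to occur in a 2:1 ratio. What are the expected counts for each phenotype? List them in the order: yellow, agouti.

328, 164

The 2:1 ratio has 3 parts, so with N = 492 the expected counts are:
  yellow: 492 × 2/3 = 328
  agouti: 492 × 1/3 = 164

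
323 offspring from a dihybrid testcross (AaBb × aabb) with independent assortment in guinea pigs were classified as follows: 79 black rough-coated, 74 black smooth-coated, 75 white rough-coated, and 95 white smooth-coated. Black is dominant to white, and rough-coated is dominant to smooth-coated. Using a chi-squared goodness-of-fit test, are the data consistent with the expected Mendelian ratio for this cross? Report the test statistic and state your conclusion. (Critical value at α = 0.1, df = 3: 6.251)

A dihybrid testcross with independent assortment gives a 1:1:1:1 ratio.
Total ratio parts = 4. Expected numbers out of 323:
  black rough-coated: 323 × 1/4 = 80.75
  black smooth-coated: 323 × 1/4 = 80.75
  white rough-coated: 323 × 1/4 = 80.75
  white smooth-coated: 323 × 1/4 = 80.75
χ² = Σ (O − E)² / E
  black rough-coated: (79 − 80.75)² / 80.75 = 0.0379
  black smooth-coated: (74 − 80.75)² / 80.75 = 0.5642
  white rough-coated: (75 − 80.75)² / 80.75 = 0.4094
  white smooth-coated: (95 − 80.75)² / 80.75 = 2.5147
χ² = 0.0379 + 0.5642 + 0.4094 + 2.5147 = 3.5262 ≈ 3.526
Degrees of freedom = 4 − 1 = 3; critical value at α = 0.1 is 6.251.
Since 3.526 < 6.251, we fail to reject the null hypothesis — the data are consistent with the 1:1:1:1 ratio.

3.526; consistent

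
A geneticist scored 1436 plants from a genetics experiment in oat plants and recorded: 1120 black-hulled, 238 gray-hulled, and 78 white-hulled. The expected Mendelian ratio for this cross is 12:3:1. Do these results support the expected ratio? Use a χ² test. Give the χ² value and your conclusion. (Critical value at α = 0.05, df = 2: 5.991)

Total ratio parts = 16. Expected numbers out of 1436:
  black-hulled: 1436 × 12/16 = 1077
  gray-hulled: 1436 × 3/16 = 269.25
  white-hulled: 1436 × 1/16 = 89.75
χ² = Σ (O − E)² / E
  black-hulled: (1120 − 1077)² / 1077 = 1.7168
  gray-hulled: (238 − 269.25)² / 269.25 = 3.6270
  white-hulled: (78 − 89.75)² / 89.75 = 1.5383
χ² = 1.7168 + 3.6270 + 1.5383 = 6.8821 ≈ 6.882
Degrees of freedom = 3 − 1 = 2; critical value at α = 0.05 is 5.991.
Since 6.882 > 5.991, we reject the null hypothesis — the data do not fit the 12:3:1 ratio.

6.882; not consistent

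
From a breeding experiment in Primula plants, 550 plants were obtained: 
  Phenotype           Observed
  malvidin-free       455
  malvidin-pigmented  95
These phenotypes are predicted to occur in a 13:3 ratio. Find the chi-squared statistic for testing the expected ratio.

Under the 13:3 hypothesis (Σ ratio = 16, N = 550):
  malvidin-free: 550 × 13/16 = 446.875
  malvidin-pigmented: 550 × 3/16 = 103.125
χ² = Σ (O − E)² / E
  malvidin-free: (455 − 446.875)² / 446.875 = 0.1477
  malvidin-pigmented: (95 − 103.125)² / 103.125 = 0.6402
χ² = 0.1477 + 0.6402 = 0.7879 ≈ 0.788

0.788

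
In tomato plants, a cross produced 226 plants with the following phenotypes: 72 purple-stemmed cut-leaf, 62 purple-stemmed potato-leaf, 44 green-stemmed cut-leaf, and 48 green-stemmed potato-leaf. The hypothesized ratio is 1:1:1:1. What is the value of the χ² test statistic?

The 1:1:1:1 ratio has 4 parts, so with N = 226 the expected counts are:
  purple-stemmed cut-leaf: 226 × 1/4 = 56.5
  purple-stemmed potato-leaf: 226 × 1/4 = 56.5
  green-stemmed cut-leaf: 226 × 1/4 = 56.5
  green-stemmed potato-leaf: 226 × 1/4 = 56.5
χ² = Σ (O − E)² / E
  purple-stemmed cut-leaf: (72 − 56.5)² / 56.5 = 4.2522
  purple-stemmed potato-leaf: (62 − 56.5)² / 56.5 = 0.5354
  green-stemmed cut-leaf: (44 − 56.5)² / 56.5 = 2.7655
  green-stemmed potato-leaf: (48 − 56.5)² / 56.5 = 1.2788
χ² = 4.2522 + 0.5354 + 2.7655 + 1.2788 = 8.8319 ≈ 8.832

8.832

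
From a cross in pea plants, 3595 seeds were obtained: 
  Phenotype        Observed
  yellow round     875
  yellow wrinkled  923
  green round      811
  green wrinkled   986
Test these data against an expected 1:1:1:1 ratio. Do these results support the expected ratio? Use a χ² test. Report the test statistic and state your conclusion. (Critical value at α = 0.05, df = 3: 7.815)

18.320; not consistent

Under the 1:1:1:1 hypothesis (Σ ratio = 4, N = 3595):
  yellow round: 3595 × 1/4 = 898.75
  yellow wrinkled: 3595 × 1/4 = 898.75
  green round: 3595 × 1/4 = 898.75
  green wrinkled: 3595 × 1/4 = 898.75
χ² = Σ (O − E)² / E
  yellow round: (875 − 898.75)² / 898.75 = 0.6276
  yellow wrinkled: (923 − 898.75)² / 898.75 = 0.6543
  green round: (811 − 898.75)² / 898.75 = 8.5675
  green wrinkled: (986 − 898.75)² / 898.75 = 8.4702
χ² = 0.6276 + 0.6543 + 8.5675 + 8.4702 = 18.3196 ≈ 18.320
Degrees of freedom = 4 − 1 = 3; critical value at α = 0.05 is 7.815.
Since 18.320 > 7.815, we reject the null hypothesis — the data do not fit the 1:1:1:1 ratio.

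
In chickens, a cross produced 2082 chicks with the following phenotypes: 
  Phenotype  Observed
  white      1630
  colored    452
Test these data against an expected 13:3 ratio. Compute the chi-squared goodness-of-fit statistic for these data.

The 13:3 ratio has 16 parts, so with N = 2082 the expected counts are:
  white: 2082 × 13/16 = 1691.625
  colored: 2082 × 3/16 = 390.375
χ² = Σ (O − E)² / E
  white: (1630 − 1691.625)² / 1691.625 = 2.2450
  colored: (452 − 390.375)² / 390.375 = 9.7282
χ² = 2.2450 + 9.7282 = 11.9732 ≈ 11.973

11.973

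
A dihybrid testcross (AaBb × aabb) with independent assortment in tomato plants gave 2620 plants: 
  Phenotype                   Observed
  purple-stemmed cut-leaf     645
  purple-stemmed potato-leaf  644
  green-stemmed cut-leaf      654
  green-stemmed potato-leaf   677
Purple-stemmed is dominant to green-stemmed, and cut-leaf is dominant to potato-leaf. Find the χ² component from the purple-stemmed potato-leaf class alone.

A dihybrid testcross with independent assortment gives a 1:1:1:1 ratio.
Under the 1:1:1:1 hypothesis (Σ ratio = 4, N = 2620):
  purple-stemmed cut-leaf: 2620 × 1/4 = 655
  purple-stemmed potato-leaf: 2620 × 1/4 = 655
  green-stemmed cut-leaf: 2620 × 1/4 = 655
  green-stemmed potato-leaf: 2620 × 1/4 = 655
Contribution of purple-stemmed potato-leaf: (644 − 655)² / 655 = 0.1847

0.185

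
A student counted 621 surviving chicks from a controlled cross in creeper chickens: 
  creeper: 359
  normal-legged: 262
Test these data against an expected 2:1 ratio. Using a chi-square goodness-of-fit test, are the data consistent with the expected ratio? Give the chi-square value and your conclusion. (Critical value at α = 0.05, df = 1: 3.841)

Expected counts for N = 621 under a 2:1 ratio (total parts = 3):
  creeper: 621 × 2/3 = 414
  normal-legged: 621 × 1/3 = 207
χ² = Σ (O − E)² / E
  creeper: (359 − 414)² / 414 = 7.3068
  normal-legged: (262 − 207)² / 207 = 14.6135
χ² = 7.3068 + 14.6135 = 21.9203 ≈ 21.920
Degrees of freedom = 2 − 1 = 1; critical value at α = 0.05 is 3.841.
Since 21.920 > 3.841, we reject the null hypothesis — the data do not fit the 2:1 ratio.

21.920; not consistent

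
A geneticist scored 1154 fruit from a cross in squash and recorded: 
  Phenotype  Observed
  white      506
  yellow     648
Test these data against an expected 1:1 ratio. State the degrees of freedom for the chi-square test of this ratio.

A goodness-of-fit test with 2 phenotype classes has df = 2 − 1 = 1.

1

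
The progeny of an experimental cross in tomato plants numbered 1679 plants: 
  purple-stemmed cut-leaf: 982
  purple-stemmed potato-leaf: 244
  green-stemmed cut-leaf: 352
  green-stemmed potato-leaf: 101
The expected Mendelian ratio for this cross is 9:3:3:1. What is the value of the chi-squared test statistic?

Expected counts for N = 1679 under a 9:3:3:1 ratio (total parts = 16):
  purple-stemmed cut-leaf: 1679 × 9/16 = 944.4375
  purple-stemmed potato-leaf: 1679 × 3/16 = 314.8125
  green-stemmed cut-leaf: 1679 × 3/16 = 314.8125
  green-stemmed potato-leaf: 1679 × 1/16 = 104.9375
χ² = Σ (O − E)² / E
  purple-stemmed cut-leaf: (982 − 944.4375)² / 944.4375 = 1.4939
  purple-stemmed potato-leaf: (244 − 314.8125)² / 314.8125 = 15.9282
  green-stemmed cut-leaf: (352 − 314.8125)² / 314.8125 = 4.3928
  green-stemmed potato-leaf: (101 − 104.9375)² / 104.9375 = 0.1477
χ² = 1.4939 + 15.9282 + 4.3928 + 0.1477 = 21.9626 ≈ 21.963

21.963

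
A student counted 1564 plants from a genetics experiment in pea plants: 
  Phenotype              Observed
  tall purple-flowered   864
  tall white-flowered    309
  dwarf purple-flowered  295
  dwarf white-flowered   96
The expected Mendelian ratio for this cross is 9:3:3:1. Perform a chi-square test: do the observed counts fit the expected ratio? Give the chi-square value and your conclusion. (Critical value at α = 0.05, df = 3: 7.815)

Under the 9:3:3:1 hypothesis (Σ ratio = 16, N = 1564):
  tall purple-flowered: 1564 × 9/16 = 879.75
  tall white-flowered: 1564 × 3/16 = 293.25
  dwarf purple-flowered: 1564 × 3/16 = 293.25
  dwarf white-flowered: 1564 × 1/16 = 97.75
χ² = Σ (O − E)² / E
  tall purple-flowered: (864 − 879.75)² / 879.75 = 0.2820
  tall white-flowered: (309 − 293.25)² / 293.25 = 0.8459
  dwarf purple-flowered: (295 − 293.25)² / 293.25 = 0.0104
  dwarf white-flowered: (96 − 97.75)² / 97.75 = 0.0313
χ² = 0.2820 + 0.8459 + 0.0104 + 0.0313 = 1.1696 ≈ 1.170
Degrees of freedom = 4 − 1 = 3; critical value at α = 0.05 is 7.815.
Since 1.170 < 7.815, we fail to reject the null hypothesis — the data are consistent with the 9:3:3:1 ratio.

1.170; consistent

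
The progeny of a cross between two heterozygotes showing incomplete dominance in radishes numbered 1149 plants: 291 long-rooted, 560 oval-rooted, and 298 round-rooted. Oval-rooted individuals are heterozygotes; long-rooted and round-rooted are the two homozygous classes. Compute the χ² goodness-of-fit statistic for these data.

0.817

With incomplete dominance, a heterozygote × heterozygote cross gives a 1:2:1 phenotypic ratio.
The 1:2:1 ratio has 4 parts, so with N = 1149 the expected counts are:
  long-rooted: 1149 × 1/4 = 287.25
  oval-rooted: 1149 × 2/4 = 574.5
  round-rooted: 1149 × 1/4 = 287.25
χ² = Σ (O − E)² / E
  long-rooted: (291 − 287.25)² / 287.25 = 0.0490
  oval-rooted: (560 − 574.5)² / 574.5 = 0.3660
  round-rooted: (298 − 287.25)² / 287.25 = 0.4023
χ² = 0.0490 + 0.3660 + 0.4023 = 0.8173 ≈ 0.817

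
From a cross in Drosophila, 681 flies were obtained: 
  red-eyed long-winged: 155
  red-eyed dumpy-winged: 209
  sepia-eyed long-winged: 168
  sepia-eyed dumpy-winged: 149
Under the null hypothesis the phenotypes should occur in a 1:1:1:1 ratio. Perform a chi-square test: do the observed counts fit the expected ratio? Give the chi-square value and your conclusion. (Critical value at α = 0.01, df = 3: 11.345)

12.868; not consistent

Expected counts for N = 681 under a 1:1:1:1 ratio (total parts = 4):
  red-eyed long-winged: 681 × 1/4 = 170.25
  red-eyed dumpy-winged: 681 × 1/4 = 170.25
  sepia-eyed long-winged: 681 × 1/4 = 170.25
  sepia-eyed dumpy-winged: 681 × 1/4 = 170.25
χ² = Σ (O − E)² / E
  red-eyed long-winged: (155 − 170.25)² / 170.25 = 1.3660
  red-eyed dumpy-winged: (209 − 170.25)² / 170.25 = 8.8198
  sepia-eyed long-winged: (168 − 170.25)² / 170.25 = 0.0297
  sepia-eyed dumpy-winged: (149 − 170.25)² / 170.25 = 2.6523
χ² = 1.3660 + 8.8198 + 0.0297 + 2.6523 = 12.8678 ≈ 12.868
Degrees of freedom = 4 − 1 = 3; critical value at α = 0.01 is 11.345.
Since 12.868 > 11.345, we reject the null hypothesis — the data do not fit the 1:1:1:1 ratio.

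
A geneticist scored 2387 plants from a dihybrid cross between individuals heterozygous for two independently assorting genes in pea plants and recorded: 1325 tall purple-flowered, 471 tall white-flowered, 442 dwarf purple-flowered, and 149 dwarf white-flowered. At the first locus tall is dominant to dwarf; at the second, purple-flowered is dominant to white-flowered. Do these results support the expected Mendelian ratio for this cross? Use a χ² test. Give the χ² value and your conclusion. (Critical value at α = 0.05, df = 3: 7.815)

1.530; consistent

A dihybrid F₂ with independent assortment and complete dominance at both loci gives a 9:3:3:1 phenotypic ratio.
The 9:3:3:1 ratio has 16 parts, so with N = 2387 the expected counts are:
  tall purple-flowered: 2387 × 9/16 = 1342.6875
  tall white-flowered: 2387 × 3/16 = 447.5625
  dwarf purple-flowered: 2387 × 3/16 = 447.5625
  dwarf white-flowered: 2387 × 1/16 = 149.1875
χ² = Σ (O − E)² / E
  tall purple-flowered: (1325 − 1342.6875)² / 1342.6875 = 0.2330
  tall white-flowered: (471 − 447.5625)² / 447.5625 = 1.2274
  dwarf purple-flowered: (442 − 447.5625)² / 447.5625 = 0.0691
  dwarf white-flowered: (149 − 149.1875)² / 149.1875 = 0.0002
χ² = 0.2330 + 1.2274 + 0.0691 + 0.0002 = 1.5297 ≈ 1.530
Degrees of freedom = 4 − 1 = 3; critical value at α = 0.05 is 7.815.
Since 1.530 < 7.815, we fail to reject the null hypothesis — the data are consistent with the 9:3:3:1 ratio.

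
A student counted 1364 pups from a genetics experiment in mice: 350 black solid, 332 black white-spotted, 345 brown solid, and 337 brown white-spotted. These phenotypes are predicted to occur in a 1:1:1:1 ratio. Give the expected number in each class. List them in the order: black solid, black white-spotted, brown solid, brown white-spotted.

341, 341, 341, 341

Total ratio parts = 4. Expected numbers out of 1364:
  black solid: 1364 × 1/4 = 341
  black white-spotted: 1364 × 1/4 = 341
  brown solid: 1364 × 1/4 = 341
  brown white-spotted: 1364 × 1/4 = 341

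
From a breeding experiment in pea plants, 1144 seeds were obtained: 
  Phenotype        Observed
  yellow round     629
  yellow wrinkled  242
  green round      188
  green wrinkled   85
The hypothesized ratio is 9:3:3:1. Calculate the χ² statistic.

Expected counts for N = 1144 under a 9:3:3:1 ratio (total parts = 16):
  yellow round: 1144 × 9/16 = 643.5
  yellow wrinkled: 1144 × 3/16 = 214.5
  green round: 1144 × 3/16 = 214.5
  green wrinkled: 1144 × 1/16 = 71.5
χ² = Σ (O − E)² / E
  yellow round: (629 − 643.5)² / 643.5 = 0.3267
  yellow wrinkled: (242 − 214.5)² / 214.5 = 3.5256
  green round: (188 − 214.5)² / 214.5 = 3.2739
  green wrinkled: (85 − 71.5)² / 71.5 = 2.5490
χ² = 0.3267 + 3.5256 + 3.2739 + 2.5490 = 9.6752 ≈ 9.675

9.675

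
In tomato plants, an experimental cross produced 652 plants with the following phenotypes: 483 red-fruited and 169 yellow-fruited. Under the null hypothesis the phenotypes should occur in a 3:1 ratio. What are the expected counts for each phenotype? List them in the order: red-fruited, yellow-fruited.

Expected counts for N = 652 under a 3:1 ratio (total parts = 4):
  red-fruited: 652 × 3/4 = 489
  yellow-fruited: 652 × 1/4 = 163

489, 163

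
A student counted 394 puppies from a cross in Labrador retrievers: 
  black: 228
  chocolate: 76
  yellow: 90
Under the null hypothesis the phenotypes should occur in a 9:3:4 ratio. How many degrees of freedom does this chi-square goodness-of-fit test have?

A goodness-of-fit test with 3 phenotype classes has df = 3 − 1 = 2.

2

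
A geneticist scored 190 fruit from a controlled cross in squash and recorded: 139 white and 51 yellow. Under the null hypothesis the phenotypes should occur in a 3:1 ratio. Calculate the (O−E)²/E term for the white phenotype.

The 3:1 ratio has 4 parts, so with N = 190 the expected counts are:
  white: 190 × 3/4 = 142.5
  yellow: 190 × 1/4 = 47.5
Contribution of white: (139 − 142.5)² / 142.5 = 0.0860

0.086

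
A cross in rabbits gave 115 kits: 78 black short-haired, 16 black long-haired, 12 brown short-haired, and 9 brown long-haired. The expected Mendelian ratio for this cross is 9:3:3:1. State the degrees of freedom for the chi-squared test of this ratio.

A goodness-of-fit test with 4 phenotype classes has df = 4 − 1 = 3.

3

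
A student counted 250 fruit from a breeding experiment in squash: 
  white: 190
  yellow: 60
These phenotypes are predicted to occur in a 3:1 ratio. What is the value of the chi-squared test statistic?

0.133

Under the 3:1 hypothesis (Σ ratio = 4, N = 250):
  white: 250 × 3/4 = 187.5
  yellow: 250 × 1/4 = 62.5
χ² = Σ (O − E)² / E
  white: (190 − 187.5)² / 187.5 = 0.0333
  yellow: (60 − 62.5)² / 62.5 = 0.1000
χ² = 0.0333 + 0.1000 = 0.1333 ≈ 0.133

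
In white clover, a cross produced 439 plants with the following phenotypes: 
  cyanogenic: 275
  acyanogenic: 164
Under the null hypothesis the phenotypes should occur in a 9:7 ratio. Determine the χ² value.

7.289

Total ratio parts = 16. Expected numbers out of 439:
  cyanogenic: 439 × 9/16 = 246.9375
  acyanogenic: 439 × 7/16 = 192.0625
χ² = Σ (O − E)² / E
  cyanogenic: (275 − 246.9375)² / 246.9375 = 3.1891
  acyanogenic: (164 − 192.0625)² / 192.0625 = 4.1002
χ² = 3.1891 + 4.1002 = 7.2893 ≈ 7.289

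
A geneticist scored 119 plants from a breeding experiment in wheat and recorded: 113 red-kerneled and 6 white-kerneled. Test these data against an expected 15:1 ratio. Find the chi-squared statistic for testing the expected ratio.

0.296

Under the 15:1 hypothesis (Σ ratio = 16, N = 119):
  red-kerneled: 119 × 15/16 = 111.5625
  white-kerneled: 119 × 1/16 = 7.4375
χ² = Σ (O − E)² / E
  red-kerneled: (113 − 111.5625)² / 111.5625 = 0.0185
  white-kerneled: (6 − 7.4375)² / 7.4375 = 0.2778
χ² = 0.0185 + 0.2778 = 0.2963 ≈ 0.296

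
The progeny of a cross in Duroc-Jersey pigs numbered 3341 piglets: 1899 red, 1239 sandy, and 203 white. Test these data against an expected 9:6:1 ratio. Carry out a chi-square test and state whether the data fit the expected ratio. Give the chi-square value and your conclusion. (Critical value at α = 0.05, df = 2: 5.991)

Total ratio parts = 16. Expected numbers out of 3341:
  red: 3341 × 9/16 = 1879.3125
  sandy: 3341 × 6/16 = 1252.875
  white: 3341 × 1/16 = 208.8125
χ² = Σ (O − E)² / E
  red: (1899 − 1879.3125)² / 1879.3125 = 0.2062
  sandy: (1239 − 1252.875)² / 1252.875 = 0.1537
  white: (203 − 208.8125)² / 208.8125 = 0.1618
χ² = 0.2062 + 0.1537 + 0.1618 = 0.5217 ≈ 0.522
Degrees of freedom = 3 − 1 = 2; critical value at α = 0.05 is 5.991.
Since 0.522 < 5.991, we fail to reject the null hypothesis — the data are consistent with the 9:6:1 ratio.

0.522; consistent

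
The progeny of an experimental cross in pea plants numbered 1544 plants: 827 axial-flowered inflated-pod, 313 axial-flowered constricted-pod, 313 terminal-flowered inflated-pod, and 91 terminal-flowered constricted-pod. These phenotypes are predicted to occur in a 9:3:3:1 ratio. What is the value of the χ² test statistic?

6.112

Under the 9:3:3:1 hypothesis (Σ ratio = 16, N = 1544):
  axial-flowered inflated-pod: 1544 × 9/16 = 868.5
  axial-flowered constricted-pod: 1544 × 3/16 = 289.5
  terminal-flowered inflated-pod: 1544 × 3/16 = 289.5
  terminal-flowered constricted-pod: 1544 × 1/16 = 96.5
χ² = Σ (O − E)² / E
  axial-flowered inflated-pod: (827 − 868.5)² / 868.5 = 1.9830
  axial-flowered constricted-pod: (313 − 289.5)² / 289.5 = 1.9076
  terminal-flowered inflated-pod: (313 − 289.5)² / 289.5 = 1.9076
  terminal-flowered constricted-pod: (91 − 96.5)² / 96.5 = 0.3135
χ² = 1.9830 + 1.9076 + 1.9076 + 0.3135 = 6.1117 ≈ 6.112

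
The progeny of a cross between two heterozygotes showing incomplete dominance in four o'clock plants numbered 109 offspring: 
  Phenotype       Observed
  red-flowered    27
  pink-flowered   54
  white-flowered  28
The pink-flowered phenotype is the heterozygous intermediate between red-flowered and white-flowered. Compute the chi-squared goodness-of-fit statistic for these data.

With incomplete dominance, a heterozygote × heterozygote cross gives a 1:2:1 phenotypic ratio.
Expected counts for N = 109 under a 1:2:1 ratio (total parts = 4):
  red-flowered: 109 × 1/4 = 27.25
  pink-flowered: 109 × 2/4 = 54.5
  white-flowered: 109 × 1/4 = 27.25
χ² = Σ (O − E)² / E
  red-flowered: (27 − 27.25)² / 27.25 = 0.0023
  pink-flowered: (54 − 54.5)² / 54.5 = 0.0046
  white-flowered: (28 − 27.25)² / 27.25 = 0.0206
χ² = 0.0023 + 0.0046 + 0.0206 = 0.0275 ≈ 0.028

0.028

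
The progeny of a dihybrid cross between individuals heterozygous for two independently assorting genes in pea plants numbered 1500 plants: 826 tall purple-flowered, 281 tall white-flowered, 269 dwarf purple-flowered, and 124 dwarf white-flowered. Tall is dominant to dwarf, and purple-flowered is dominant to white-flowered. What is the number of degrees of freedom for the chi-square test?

A dihybrid F₂ with independent assortment and complete dominance at both loci gives a 9:3:3:1 phenotypic ratio.
A goodness-of-fit test with 4 phenotype classes has df = 4 − 1 = 3.

3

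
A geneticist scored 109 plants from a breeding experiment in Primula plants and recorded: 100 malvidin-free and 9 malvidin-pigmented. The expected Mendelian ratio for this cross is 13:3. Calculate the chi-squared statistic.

7.878

The 13:3 ratio has 16 parts, so with N = 109 the expected counts are:
  malvidin-free: 109 × 13/16 = 88.5625
  malvidin-pigmented: 109 × 3/16 = 20.4375
χ² = Σ (O − E)² / E
  malvidin-free: (100 − 88.5625)² / 88.5625 = 1.4771
  malvidin-pigmented: (9 − 20.4375)² / 20.4375 = 6.4008
χ² = 1.4771 + 6.4008 = 7.8779 ≈ 7.878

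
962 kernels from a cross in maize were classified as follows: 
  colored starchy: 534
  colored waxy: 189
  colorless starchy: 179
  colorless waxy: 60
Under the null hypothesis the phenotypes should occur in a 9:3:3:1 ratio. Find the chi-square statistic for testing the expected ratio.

0.517

Total ratio parts = 16. Expected numbers out of 962:
  colored starchy: 962 × 9/16 = 541.125
  colored waxy: 962 × 3/16 = 180.375
  colorless starchy: 962 × 3/16 = 180.375
  colorless waxy: 962 × 1/16 = 60.125
χ² = Σ (O − E)² / E
  colored starchy: (534 − 541.125)² / 541.125 = 0.0938
  colored waxy: (189 − 180.375)² / 180.375 = 0.4124
  colorless starchy: (179 − 180.375)² / 180.375 = 0.0105
  colorless waxy: (60 − 60.125)² / 60.125 = 0.0003
χ² = 0.0938 + 0.4124 + 0.0105 + 0.0003 = 0.517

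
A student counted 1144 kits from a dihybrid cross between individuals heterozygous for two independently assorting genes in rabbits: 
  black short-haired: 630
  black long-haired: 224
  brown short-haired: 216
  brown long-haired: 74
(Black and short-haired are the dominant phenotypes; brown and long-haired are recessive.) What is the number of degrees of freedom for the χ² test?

3

A dihybrid F₂ with independent assortment and complete dominance at both loci gives a 9:3:3:1 phenotypic ratio.
A goodness-of-fit test with 4 phenotype classes has df = 4 − 1 = 3.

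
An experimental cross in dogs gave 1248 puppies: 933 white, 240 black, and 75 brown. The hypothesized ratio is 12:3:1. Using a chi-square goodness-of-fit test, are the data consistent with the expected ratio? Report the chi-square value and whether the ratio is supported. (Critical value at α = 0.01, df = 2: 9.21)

Under the 12:3:1 hypothesis (Σ ratio = 16, N = 1248):
  white: 1248 × 12/16 = 936
  black: 1248 × 3/16 = 234
  brown: 1248 × 1/16 = 78
χ² = Σ (O − E)² / E
  white: (933 − 936)² / 936 = 0.0096
  black: (240 − 234)² / 234 = 0.1538
  brown: (75 − 78)² / 78 = 0.1154
χ² = 0.0096 + 0.1538 + 0.1154 = 0.2788 ≈ 0.279
Degrees of freedom = 3 − 1 = 2; critical value at α = 0.01 is 9.21.
Since 0.279 < 9.21, we fail to reject the null hypothesis — the data are consistent with the 12:3:1 ratio.

0.279; consistent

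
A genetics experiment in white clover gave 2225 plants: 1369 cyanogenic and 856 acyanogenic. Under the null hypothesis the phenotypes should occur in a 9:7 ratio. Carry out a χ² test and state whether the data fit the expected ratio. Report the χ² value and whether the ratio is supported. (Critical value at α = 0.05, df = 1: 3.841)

25.187; not consistent

Expected counts for N = 2225 under a 9:7 ratio (total parts = 16):
  cyanogenic: 2225 × 9/16 = 1251.5625
  acyanogenic: 2225 × 7/16 = 973.4375
χ² = Σ (O − E)² / E
  cyanogenic: (1369 − 1251.5625)² / 1251.5625 = 11.0195
  acyanogenic: (856 − 973.4375)² / 973.4375 = 14.1679
χ² = 11.0195 + 14.1679 = 25.1874 ≈ 25.187
Degrees of freedom = 2 − 1 = 1; critical value at α = 0.05 is 3.841.
Since 25.187 > 3.841, we reject the null hypothesis — the data do not fit the 9:7 ratio.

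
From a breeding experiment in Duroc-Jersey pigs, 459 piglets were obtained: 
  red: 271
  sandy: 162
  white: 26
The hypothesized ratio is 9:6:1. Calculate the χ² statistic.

1.483

Total ratio parts = 16. Expected numbers out of 459:
  red: 459 × 9/16 = 258.1875
  sandy: 459 × 6/16 = 172.125
  white: 459 × 1/16 = 28.6875
χ² = Σ (O − E)² / E
  red: (271 − 258.1875)² / 258.1875 = 0.6358
  sandy: (162 − 172.125)² / 172.125 = 0.5956
  white: (26 − 28.6875)² / 28.6875 = 0.2518
χ² = 0.6358 + 0.5956 + 0.2518 = 1.4832 ≈ 1.483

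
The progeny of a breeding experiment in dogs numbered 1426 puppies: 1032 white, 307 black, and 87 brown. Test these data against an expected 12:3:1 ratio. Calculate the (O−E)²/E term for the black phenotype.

5.872

Under the 12:3:1 hypothesis (Σ ratio = 16, N = 1426):
  white: 1426 × 12/16 = 1069.5
  black: 1426 × 3/16 = 267.375
  brown: 1426 × 1/16 = 89.125
Contribution of black: (307 − 267.375)² / 267.375 = 5.8724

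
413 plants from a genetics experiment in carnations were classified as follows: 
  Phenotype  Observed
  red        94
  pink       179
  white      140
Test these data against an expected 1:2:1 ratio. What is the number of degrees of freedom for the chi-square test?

2

A goodness-of-fit test with 3 phenotype classes has df = 3 − 1 = 2.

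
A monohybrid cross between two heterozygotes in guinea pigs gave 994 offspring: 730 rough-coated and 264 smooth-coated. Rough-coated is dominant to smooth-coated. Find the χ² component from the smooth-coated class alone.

For a monohybrid cross between heterozygotes with complete dominance, the expected phenotypic ratio is 3:1.
Total ratio parts = 4. Expected numbers out of 994:
  rough-coated: 994 × 3/4 = 745.5
  smooth-coated: 994 × 1/4 = 248.5
Contribution of smooth-coated: (264 − 248.5)² / 248.5 = 0.9668

0.967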